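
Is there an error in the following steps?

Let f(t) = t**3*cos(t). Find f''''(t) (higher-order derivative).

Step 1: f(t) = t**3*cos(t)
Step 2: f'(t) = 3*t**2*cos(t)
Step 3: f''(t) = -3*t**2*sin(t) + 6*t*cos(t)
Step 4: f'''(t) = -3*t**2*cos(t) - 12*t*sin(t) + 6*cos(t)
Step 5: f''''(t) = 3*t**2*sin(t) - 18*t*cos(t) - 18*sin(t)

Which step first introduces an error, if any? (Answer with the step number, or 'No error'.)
Step 2

Step 2 is incorrect due to a dropped term.
The step shows: 3*t**2*cos(t)
The correct value should be: -t**3*sin(t) + 3*t**2*cos(t)

Explanation: A term was dropped: the term -t**3*sin(t) was incorrectly omitted
The later steps are derived from this incorrect expression, so the error originates in Step 2.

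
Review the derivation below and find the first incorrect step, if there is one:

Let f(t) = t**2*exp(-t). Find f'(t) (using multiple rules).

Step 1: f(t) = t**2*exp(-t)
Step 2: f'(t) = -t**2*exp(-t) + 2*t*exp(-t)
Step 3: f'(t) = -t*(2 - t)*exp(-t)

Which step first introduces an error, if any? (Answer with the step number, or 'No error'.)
Step 3

Step 3 is incorrect due to a sign flip.
The step shows: -t*(2 - t)*exp(-t)
The correct value should be: t*(2 - t)*exp(-t)

Explanation: The sign of the whole expression was flipped: the term t*(2 - t)*exp(-t) was incorrectly written as -t*(2 - t)*exp(-t)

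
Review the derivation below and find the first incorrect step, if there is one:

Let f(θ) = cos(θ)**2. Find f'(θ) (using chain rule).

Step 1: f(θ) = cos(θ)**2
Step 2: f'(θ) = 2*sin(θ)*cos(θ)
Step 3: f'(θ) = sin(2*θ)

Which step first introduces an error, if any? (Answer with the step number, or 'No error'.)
Step 2

Step 2 is incorrect due to a sign flip.
The step shows: 2*sin(θ)*cos(θ)
The correct value should be: -2*sin(θ)*cos(θ)

Explanation: The sign of the whole expression was flipped: the term -2*sin(θ)*cos(θ) was incorrectly written as 2*sin(θ)*cos(θ)
The later steps are derived from this incorrect expression, so the error originates in Step 2.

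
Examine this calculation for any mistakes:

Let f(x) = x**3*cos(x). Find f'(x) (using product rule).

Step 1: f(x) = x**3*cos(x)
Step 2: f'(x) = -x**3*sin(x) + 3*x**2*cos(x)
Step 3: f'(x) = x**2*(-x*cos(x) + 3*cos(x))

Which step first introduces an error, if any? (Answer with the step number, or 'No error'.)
Step 3

Step 3 is incorrect due to a wrong trig function.
The step shows: x**2*(-x*cos(x) + 3*cos(x))
The correct value should be: x**2*(-x*sin(x) + 3*cos(x))

Explanation: sin(x) was incorrectly written as cos(x): the term x**2*(-x*sin(x) + 3*cos(x)) was incorrectly written as x**2*(-x*cos(x) + 3*cos(x))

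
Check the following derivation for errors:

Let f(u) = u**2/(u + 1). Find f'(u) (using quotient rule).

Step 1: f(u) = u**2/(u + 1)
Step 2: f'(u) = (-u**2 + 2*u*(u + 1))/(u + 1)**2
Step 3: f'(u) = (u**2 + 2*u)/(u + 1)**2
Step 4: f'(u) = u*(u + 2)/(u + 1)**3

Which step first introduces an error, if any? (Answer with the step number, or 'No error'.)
Step 4

Step 4 is incorrect due to a wrong exponent.
The step shows: u*(u + 2)/(u + 1)**3
The correct value should be: u*(u + 2)/(u + 1)**2

Explanation: The exponent -2 on u + 1 was incorrectly written as -3: the term u*(u + 2)/(u + 1)**2 was incorrectly written as u*(u + 2)/(u + 1)**3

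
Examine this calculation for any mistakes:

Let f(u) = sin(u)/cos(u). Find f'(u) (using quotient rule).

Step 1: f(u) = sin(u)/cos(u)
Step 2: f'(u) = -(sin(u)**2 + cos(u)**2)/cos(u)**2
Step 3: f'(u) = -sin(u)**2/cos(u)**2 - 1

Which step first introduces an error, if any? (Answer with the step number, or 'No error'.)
Step 2

Step 2 is incorrect due to a sign flip.
The step shows: -(sin(u)**2 + cos(u)**2)/cos(u)**2
The correct value should be: (sin(u)**2 + cos(u)**2)/cos(u)**2

Explanation: The sign of the whole expression was flipped: the term (sin(u)**2 + cos(u)**2)/cos(u)**2 was incorrectly written as -(sin(u)**2 + cos(u)**2)/cos(u)**2
The later steps are derived from this incorrect expression, so the error originates in Step 2.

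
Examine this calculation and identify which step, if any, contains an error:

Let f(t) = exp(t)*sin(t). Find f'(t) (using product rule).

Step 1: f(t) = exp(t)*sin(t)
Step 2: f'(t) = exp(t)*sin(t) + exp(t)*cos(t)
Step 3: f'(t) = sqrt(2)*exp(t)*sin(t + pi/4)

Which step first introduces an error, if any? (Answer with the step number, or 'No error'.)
No error

All steps in this derivation are correct.
The final answer f'(t) = sqrt(2)*exp(t)*sin(t + pi/4) is valid.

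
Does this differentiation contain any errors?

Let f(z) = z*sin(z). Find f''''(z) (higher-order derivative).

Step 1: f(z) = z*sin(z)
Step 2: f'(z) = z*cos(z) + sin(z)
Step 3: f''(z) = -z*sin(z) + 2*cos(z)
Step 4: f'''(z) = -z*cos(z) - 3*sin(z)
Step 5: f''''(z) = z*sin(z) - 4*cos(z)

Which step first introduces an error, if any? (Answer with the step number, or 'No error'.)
No error

All steps in this derivation are correct.
The final answer f''''(z) = z*sin(z) - 4*cos(z) is valid.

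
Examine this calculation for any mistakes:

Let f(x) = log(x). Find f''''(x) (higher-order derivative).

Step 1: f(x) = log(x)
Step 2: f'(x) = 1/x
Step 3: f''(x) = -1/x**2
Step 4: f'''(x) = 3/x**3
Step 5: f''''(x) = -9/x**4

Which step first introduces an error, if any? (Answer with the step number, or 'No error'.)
Step 4

Step 4 is incorrect due to a wrong coefficient.
The step shows: 3/x**3
The correct value should be: 2/x**3

Explanation: The coefficient 2 was incorrectly written as 3: the term 2/x**3 was incorrectly written as 3/x**3
The later steps are derived from this incorrect expression, so the error originates in Step 4.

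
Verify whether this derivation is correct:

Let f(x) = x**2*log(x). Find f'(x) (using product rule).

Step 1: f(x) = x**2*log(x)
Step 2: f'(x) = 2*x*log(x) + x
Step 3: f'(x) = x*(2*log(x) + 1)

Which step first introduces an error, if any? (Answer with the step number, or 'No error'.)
No error

All steps in this derivation are correct.
The final answer f'(x) = x*(2*log(x) + 1) is valid.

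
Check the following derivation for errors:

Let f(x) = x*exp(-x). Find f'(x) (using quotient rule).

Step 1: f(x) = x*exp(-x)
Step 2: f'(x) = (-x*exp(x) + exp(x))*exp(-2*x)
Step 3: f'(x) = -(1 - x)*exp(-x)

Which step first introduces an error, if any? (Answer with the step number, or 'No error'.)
Step 3

Step 3 is incorrect due to a sign flip.
The step shows: -(1 - x)*exp(-x)
The correct value should be: (1 - x)*exp(-x)

Explanation: The sign of the whole expression was flipped: the term (1 - x)*exp(-x) was incorrectly written as -(1 - x)*exp(-x)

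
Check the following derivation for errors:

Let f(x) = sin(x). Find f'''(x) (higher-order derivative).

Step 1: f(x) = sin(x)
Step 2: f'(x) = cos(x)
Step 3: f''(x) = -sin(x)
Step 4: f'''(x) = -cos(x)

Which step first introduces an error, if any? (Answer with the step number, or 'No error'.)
No error

All steps in this derivation are correct.
The final answer f'''(x) = -cos(x) is valid.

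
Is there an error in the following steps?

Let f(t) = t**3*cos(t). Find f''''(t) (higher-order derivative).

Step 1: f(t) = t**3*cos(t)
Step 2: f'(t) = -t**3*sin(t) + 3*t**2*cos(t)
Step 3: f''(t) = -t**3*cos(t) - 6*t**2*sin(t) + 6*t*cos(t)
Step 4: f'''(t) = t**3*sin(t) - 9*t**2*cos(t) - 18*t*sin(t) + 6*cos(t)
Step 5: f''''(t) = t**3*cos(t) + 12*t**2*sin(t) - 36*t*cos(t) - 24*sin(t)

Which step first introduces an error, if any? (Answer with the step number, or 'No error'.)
No error

All steps in this derivation are correct.
The final answer f''''(t) = t**3*cos(t) + 12*t**2*sin(t) - 36*t*cos(t) - 24*sin(t) is valid.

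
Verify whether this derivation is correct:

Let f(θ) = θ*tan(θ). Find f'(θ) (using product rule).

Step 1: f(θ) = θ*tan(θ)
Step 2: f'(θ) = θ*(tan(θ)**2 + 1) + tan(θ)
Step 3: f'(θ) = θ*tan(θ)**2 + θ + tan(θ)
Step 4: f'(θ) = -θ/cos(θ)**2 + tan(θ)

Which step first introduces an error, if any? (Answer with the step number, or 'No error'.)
Step 4

Step 4 is incorrect due to a sign flip.
The step shows: -θ/cos(θ)**2 + tan(θ)
The correct value should be: θ/cos(θ)**2 + tan(θ)

Explanation: The sign of one term was flipped: the term θ/cos(θ)**2 was incorrectly written as -θ/cos(θ)**2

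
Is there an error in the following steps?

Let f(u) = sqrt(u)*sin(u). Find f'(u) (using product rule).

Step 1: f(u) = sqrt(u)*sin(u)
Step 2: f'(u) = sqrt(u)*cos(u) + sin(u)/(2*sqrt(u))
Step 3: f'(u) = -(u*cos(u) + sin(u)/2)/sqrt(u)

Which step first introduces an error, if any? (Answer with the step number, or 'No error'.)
Step 3

Step 3 is incorrect due to a sign flip.
The step shows: -(u*cos(u) + sin(u)/2)/sqrt(u)
The correct value should be: (u*cos(u) + sin(u)/2)/sqrt(u)

Explanation: The sign of the whole expression was flipped: the term (u*cos(u) + sin(u)/2)/sqrt(u) was incorrectly written as -(u*cos(u) + sin(u)/2)/sqrt(u)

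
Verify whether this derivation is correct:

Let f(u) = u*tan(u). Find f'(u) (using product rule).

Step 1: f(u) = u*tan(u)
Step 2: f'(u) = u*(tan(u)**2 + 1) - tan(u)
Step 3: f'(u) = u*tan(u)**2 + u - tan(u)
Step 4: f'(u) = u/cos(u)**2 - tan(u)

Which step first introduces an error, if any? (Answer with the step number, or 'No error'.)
Step 2

Step 2 is incorrect due to a sign flip.
The step shows: u*(tan(u)**2 + 1) - tan(u)
The correct value should be: u*(tan(u)**2 + 1) + tan(u)

Explanation: The sign of one term was flipped: the term tan(u) was incorrectly written as -tan(u)
The later steps are derived from this incorrect expression, so the error originates in Step 2.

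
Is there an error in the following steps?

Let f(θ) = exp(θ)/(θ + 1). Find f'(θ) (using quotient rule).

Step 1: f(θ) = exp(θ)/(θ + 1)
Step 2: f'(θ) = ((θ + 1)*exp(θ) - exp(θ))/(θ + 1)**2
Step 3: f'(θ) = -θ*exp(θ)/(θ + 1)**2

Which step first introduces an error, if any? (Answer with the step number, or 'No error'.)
Step 3

Step 3 is incorrect due to a sign flip.
The step shows: -θ*exp(θ)/(θ + 1)**2
The correct value should be: θ*exp(θ)/(θ + 1)**2

Explanation: The sign of the whole expression was flipped: the term θ*exp(θ)/(θ + 1)**2 was incorrectly written as -θ*exp(θ)/(θ + 1)**2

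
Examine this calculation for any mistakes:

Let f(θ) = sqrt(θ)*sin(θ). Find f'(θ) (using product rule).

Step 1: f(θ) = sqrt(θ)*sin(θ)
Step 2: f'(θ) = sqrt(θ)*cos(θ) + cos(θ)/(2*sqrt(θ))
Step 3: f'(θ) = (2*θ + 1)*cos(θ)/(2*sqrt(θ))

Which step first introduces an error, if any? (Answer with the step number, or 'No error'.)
Step 2

Step 2 is incorrect due to a wrong trig function.
The step shows: sqrt(θ)*cos(θ) + cos(θ)/(2*sqrt(θ))
The correct value should be: sqrt(θ)*cos(θ) + sin(θ)/(2*sqrt(θ))

Explanation: sin(θ) was incorrectly written as cos(θ): the term sin(θ)/(2*sqrt(θ)) was incorrectly written as cos(θ)/(2*sqrt(θ))
The later steps are derived from this incorrect expression, so the error originates in Step 2.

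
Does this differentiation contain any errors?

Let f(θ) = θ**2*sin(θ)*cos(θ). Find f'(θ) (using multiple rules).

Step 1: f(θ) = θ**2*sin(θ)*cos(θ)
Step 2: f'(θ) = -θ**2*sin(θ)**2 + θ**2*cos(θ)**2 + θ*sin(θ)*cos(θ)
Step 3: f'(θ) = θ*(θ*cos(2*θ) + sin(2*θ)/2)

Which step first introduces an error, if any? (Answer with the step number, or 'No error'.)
Step 2

Step 2 is incorrect due to a wrong coefficient.
The step shows: -θ**2*sin(θ)**2 + θ**2*cos(θ)**2 + θ*sin(θ)*cos(θ)
The correct value should be: -θ**2*sin(θ)**2 + θ**2*cos(θ)**2 + 2*θ*sin(θ)*cos(θ)

Explanation: The coefficient 2 was incorrectly written as 1: the term 2*θ*sin(θ)*cos(θ) was incorrectly written as θ*sin(θ)*cos(θ)
The later steps are derived from this incorrect expression, so the error originates in Step 2.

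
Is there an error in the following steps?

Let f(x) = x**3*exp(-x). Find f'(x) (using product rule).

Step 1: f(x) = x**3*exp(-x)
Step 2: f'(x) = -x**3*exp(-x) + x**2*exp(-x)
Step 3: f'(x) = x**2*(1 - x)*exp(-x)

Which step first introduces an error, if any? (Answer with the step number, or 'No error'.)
Step 2

Step 2 is incorrect due to a wrong coefficient.
The step shows: -x**3*exp(-x) + x**2*exp(-x)
The correct value should be: -x**3*exp(-x) + 3*x**2*exp(-x)

Explanation: The coefficient 3 was incorrectly written as 1: the term 3*x**2*exp(-x) was incorrectly written as x**2*exp(-x)
The later steps are derived from this incorrect expression, so the error originates in Step 2.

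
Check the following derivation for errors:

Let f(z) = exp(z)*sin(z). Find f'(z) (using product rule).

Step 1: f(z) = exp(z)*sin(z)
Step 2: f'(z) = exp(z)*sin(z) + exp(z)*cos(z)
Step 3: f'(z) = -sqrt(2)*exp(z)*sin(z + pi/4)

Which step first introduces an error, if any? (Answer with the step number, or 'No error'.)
Step 3

Step 3 is incorrect due to a sign flip.
The step shows: -sqrt(2)*exp(z)*sin(z + pi/4)
The correct value should be: sqrt(2)*exp(z)*sin(z + pi/4)

Explanation: The sign of the whole expression was flipped: the term sqrt(2)*exp(z)*sin(z + pi/4) was incorrectly written as -sqrt(2)*exp(z)*sin(z + pi/4)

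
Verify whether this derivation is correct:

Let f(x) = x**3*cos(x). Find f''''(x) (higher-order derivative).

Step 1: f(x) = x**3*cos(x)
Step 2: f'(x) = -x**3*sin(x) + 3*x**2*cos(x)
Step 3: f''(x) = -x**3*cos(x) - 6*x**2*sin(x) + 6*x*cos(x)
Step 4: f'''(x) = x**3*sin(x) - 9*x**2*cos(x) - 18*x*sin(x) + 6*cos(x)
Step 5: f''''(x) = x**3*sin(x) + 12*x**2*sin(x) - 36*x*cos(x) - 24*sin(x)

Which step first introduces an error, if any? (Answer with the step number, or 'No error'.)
Step 5

Step 5 is incorrect due to a wrong trig function.
The step shows: x**3*sin(x) + 12*x**2*sin(x) - 36*x*cos(x) - 24*sin(x)
The correct value should be: x**3*cos(x) + 12*x**2*sin(x) - 36*x*cos(x) - 24*sin(x)

Explanation: cos(x) was incorrectly written as sin(x): the term x**3*cos(x) was incorrectly written as x**3*sin(x)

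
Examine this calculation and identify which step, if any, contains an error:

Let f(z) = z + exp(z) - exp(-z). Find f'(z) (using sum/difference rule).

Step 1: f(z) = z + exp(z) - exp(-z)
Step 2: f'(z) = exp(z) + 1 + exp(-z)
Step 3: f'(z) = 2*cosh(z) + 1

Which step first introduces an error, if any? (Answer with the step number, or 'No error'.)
No error

All steps in this derivation are correct.
The final answer f'(z) = 2*cosh(z) + 1 is valid.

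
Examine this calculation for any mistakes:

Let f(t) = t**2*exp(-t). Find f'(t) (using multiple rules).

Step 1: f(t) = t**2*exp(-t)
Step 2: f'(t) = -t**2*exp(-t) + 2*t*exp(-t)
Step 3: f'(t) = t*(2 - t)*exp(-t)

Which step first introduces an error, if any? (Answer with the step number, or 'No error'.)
No error

All steps in this derivation are correct.
The final answer f'(t) = t*(2 - t)*exp(-t) is valid.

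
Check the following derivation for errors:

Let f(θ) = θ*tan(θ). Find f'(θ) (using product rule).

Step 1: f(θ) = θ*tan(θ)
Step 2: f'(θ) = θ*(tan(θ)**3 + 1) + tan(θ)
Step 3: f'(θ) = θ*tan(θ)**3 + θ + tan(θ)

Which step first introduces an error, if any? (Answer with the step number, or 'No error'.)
Step 2

Step 2 is incorrect due to a wrong exponent.
The step shows: θ*(tan(θ)**3 + 1) + tan(θ)
The correct value should be: θ*(tan(θ)**2 + 1) + tan(θ)

Explanation: The exponent 2 on tan(θ) was incorrectly written as 3: the term θ*(tan(θ)**2 + 1) was incorrectly written as θ*(tan(θ)**3 + 1)
The later steps are derived from this incorrect expression, so the error originates in Step 2.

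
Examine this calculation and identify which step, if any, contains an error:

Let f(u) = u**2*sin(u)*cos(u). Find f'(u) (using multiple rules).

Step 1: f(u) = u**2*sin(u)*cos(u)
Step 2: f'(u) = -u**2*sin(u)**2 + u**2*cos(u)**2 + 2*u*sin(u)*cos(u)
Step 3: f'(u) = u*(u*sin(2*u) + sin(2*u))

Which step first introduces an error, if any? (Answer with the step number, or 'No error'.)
Step 3

Step 3 is incorrect due to a wrong trig function.
The step shows: u*(u*sin(2*u) + sin(2*u))
The correct value should be: u*(u*cos(2*u) + sin(2*u))

Explanation: cos(2*u) was incorrectly written as sin(2*u): the term u*(u*cos(2*u) + sin(2*u)) was incorrectly written as u*(u*sin(2*u) + sin(2*u))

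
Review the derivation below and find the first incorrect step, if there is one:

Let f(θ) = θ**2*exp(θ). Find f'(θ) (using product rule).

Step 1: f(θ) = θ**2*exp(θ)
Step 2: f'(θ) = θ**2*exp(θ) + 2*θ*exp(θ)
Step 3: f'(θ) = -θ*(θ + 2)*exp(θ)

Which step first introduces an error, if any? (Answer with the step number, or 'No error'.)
Step 3

Step 3 is incorrect due to a sign flip.
The step shows: -θ*(θ + 2)*exp(θ)
The correct value should be: θ*(θ + 2)*exp(θ)

Explanation: The sign of the whole expression was flipped: the term θ*(θ + 2)*exp(θ) was incorrectly written as -θ*(θ + 2)*exp(θ)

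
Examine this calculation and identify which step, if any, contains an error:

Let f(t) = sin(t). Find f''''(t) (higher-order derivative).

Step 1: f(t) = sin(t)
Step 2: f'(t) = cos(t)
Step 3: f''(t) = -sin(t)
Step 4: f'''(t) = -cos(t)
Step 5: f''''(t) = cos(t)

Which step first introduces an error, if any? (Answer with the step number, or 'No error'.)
Step 5

Step 5 is incorrect due to a wrong trig function.
The step shows: cos(t)
The correct value should be: sin(t)

Explanation: sin(t) was incorrectly written as cos(t): the term sin(t) was incorrectly written as cos(t)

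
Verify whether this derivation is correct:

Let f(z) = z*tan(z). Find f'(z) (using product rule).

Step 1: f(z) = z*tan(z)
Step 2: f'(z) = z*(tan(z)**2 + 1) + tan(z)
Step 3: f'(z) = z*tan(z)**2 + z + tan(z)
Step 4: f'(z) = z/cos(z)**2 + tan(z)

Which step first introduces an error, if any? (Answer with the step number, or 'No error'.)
No error

All steps in this derivation are correct.
The final answer f'(z) = z/cos(z)**2 + tan(z) is valid.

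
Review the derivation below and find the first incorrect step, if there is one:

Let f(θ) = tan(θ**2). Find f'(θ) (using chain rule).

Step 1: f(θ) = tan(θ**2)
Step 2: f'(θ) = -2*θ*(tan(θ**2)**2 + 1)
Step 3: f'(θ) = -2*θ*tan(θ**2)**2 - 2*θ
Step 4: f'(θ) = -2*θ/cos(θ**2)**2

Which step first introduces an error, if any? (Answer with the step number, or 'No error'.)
Step 2

Step 2 is incorrect due to a sign flip.
The step shows: -2*θ*(tan(θ**2)**2 + 1)
The correct value should be: 2*θ*(tan(θ**2)**2 + 1)

Explanation: The sign of the whole expression was flipped: the term 2*θ*(tan(θ**2)**2 + 1) was incorrectly written as -2*θ*(tan(θ**2)**2 + 1)
The later steps are derived from this incorrect expression, so the error originates in Step 2.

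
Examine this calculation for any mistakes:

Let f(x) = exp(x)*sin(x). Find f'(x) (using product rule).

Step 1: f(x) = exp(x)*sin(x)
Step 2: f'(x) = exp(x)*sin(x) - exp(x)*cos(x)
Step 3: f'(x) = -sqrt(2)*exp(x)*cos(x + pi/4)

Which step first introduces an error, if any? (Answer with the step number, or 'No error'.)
Step 2

Step 2 is incorrect due to a sign flip.
The step shows: exp(x)*sin(x) - exp(x)*cos(x)
The correct value should be: exp(x)*sin(x) + exp(x)*cos(x)

Explanation: The sign of one term was flipped: the term exp(x)*cos(x) was incorrectly written as -exp(x)*cos(x)
The later steps are derived from this incorrect expression, so the error originates in Step 2.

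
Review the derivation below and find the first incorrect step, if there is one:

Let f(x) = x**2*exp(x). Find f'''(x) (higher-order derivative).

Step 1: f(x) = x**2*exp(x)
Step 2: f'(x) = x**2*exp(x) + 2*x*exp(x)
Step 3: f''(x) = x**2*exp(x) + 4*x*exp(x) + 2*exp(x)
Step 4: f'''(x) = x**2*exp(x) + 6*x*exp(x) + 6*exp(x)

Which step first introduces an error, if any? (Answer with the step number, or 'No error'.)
No error

All steps in this derivation are correct.
The final answer f'''(x) = x**2*exp(x) + 6*x*exp(x) + 6*exp(x) is valid.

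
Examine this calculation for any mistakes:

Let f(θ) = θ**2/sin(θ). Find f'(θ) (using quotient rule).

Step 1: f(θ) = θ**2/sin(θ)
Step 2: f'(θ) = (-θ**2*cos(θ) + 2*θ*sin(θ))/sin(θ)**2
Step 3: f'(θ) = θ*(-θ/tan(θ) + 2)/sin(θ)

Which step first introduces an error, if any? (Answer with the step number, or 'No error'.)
No error

All steps in this derivation are correct.
The final answer f'(θ) = θ*(-θ/tan(θ) + 2)/sin(θ) is valid.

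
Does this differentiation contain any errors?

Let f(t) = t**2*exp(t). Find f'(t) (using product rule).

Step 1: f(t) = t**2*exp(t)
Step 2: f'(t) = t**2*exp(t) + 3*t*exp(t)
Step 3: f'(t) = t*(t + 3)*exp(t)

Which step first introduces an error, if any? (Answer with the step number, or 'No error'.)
Step 2

Step 2 is incorrect due to a wrong coefficient.
The step shows: t**2*exp(t) + 3*t*exp(t)
The correct value should be: t**2*exp(t) + 2*t*exp(t)

Explanation: The coefficient 2 was incorrectly written as 3: the term 2*t*exp(t) was incorrectly written as 3*t*exp(t)
The later steps are derived from this incorrect expression, so the error originates in Step 2.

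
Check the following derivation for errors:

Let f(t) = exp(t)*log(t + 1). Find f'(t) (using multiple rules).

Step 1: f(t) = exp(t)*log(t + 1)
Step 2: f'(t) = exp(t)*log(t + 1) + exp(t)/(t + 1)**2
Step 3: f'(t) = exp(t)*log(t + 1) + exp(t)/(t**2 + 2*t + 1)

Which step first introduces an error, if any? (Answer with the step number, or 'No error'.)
Step 2

Step 2 is incorrect due to a wrong exponent.
The step shows: exp(t)*log(t + 1) + exp(t)/(t + 1)**2
The correct value should be: exp(t)*log(t + 1) + exp(t)/(t + 1)

Explanation: The exponent -1 on t + 1 was incorrectly written as -2: the term exp(t)/(t + 1) was incorrectly written as exp(t)/(t + 1)**2
The later steps are derived from this incorrect expression, so the error originates in Step 2.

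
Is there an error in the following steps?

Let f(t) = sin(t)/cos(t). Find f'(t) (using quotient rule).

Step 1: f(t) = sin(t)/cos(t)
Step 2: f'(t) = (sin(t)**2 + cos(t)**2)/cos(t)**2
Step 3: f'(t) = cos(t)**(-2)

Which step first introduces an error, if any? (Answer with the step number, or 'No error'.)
No error

All steps in this derivation are correct.
The final answer f'(t) = cos(t)**(-2) is valid.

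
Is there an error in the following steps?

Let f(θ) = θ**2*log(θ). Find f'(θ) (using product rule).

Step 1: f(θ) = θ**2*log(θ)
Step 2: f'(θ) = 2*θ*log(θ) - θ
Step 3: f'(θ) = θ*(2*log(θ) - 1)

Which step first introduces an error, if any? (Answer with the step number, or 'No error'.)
Step 2

Step 2 is incorrect due to a sign flip.
The step shows: 2*θ*log(θ) - θ
The correct value should be: 2*θ*log(θ) + θ

Explanation: The sign of one term was flipped: the term θ was incorrectly written as -θ
The later steps are derived from this incorrect expression, so the error originates in Step 2.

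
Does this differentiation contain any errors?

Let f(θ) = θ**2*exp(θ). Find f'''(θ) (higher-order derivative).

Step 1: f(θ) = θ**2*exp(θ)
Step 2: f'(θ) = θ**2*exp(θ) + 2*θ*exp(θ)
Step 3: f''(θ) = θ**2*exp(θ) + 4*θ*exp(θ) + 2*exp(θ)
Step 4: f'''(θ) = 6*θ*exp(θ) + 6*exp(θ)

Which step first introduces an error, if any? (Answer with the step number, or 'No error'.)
Step 4

Step 4 is incorrect due to a dropped term.
The step shows: 6*θ*exp(θ) + 6*exp(θ)
The correct value should be: θ**2*exp(θ) + 6*θ*exp(θ) + 6*exp(θ)

Explanation: A term was dropped: the term θ**2*exp(θ) was incorrectly omitted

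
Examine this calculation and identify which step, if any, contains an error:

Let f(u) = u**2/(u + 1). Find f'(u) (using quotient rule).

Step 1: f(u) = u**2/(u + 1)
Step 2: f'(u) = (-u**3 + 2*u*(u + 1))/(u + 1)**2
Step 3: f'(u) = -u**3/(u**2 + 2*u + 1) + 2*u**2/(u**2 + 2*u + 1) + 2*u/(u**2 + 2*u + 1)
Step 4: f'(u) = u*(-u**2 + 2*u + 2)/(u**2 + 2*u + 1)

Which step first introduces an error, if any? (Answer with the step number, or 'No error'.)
Step 2

Step 2 is incorrect due to a wrong exponent.
The step shows: (-u**3 + 2*u*(u + 1))/(u + 1)**2
The correct value should be: (-u**2 + 2*u*(u + 1))/(u + 1)**2

Explanation: The exponent 2 on u was incorrectly written as 3: the term (-u**2 + 2*u*(u + 1))/(u + 1)**2 was incorrectly written as (-u**3 + 2*u*(u + 1))/(u + 1)**2
The later steps are derived from this incorrect expression, so the error originates in Step 2.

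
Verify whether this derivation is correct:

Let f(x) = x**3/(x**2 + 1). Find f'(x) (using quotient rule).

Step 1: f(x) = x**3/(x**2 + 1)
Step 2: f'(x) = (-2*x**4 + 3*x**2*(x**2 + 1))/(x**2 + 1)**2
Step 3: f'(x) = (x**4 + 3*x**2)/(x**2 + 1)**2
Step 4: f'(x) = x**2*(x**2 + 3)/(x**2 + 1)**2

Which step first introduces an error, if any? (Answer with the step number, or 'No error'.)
No error

All steps in this derivation are correct.
The final answer f'(x) = x**2*(x**2 + 3)/(x**2 + 1)**2 is valid.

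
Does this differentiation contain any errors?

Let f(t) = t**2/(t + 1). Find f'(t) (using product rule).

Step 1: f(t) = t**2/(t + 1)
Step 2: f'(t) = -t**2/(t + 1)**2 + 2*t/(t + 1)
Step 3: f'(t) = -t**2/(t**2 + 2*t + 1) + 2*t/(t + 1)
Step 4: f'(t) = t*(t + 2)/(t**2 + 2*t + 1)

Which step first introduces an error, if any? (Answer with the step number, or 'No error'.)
No error

All steps in this derivation are correct.
The final answer f'(t) = t*(t + 2)/(t**2 + 2*t + 1) is valid.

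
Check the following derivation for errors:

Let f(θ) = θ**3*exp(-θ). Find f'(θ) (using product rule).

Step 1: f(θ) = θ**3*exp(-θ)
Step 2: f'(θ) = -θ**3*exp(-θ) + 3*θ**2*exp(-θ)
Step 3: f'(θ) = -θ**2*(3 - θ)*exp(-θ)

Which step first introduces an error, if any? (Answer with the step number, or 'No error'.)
Step 3

Step 3 is incorrect due to a sign flip.
The step shows: -θ**2*(3 - θ)*exp(-θ)
The correct value should be: θ**2*(3 - θ)*exp(-θ)

Explanation: The sign of the whole expression was flipped: the term θ**2*(3 - θ)*exp(-θ) was incorrectly written as -θ**2*(3 - θ)*exp(-θ)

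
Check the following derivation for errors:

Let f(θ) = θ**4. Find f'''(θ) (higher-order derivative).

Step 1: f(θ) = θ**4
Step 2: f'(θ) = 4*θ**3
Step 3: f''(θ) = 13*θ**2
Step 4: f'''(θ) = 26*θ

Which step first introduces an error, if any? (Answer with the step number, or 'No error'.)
Step 3

Step 3 is incorrect due to a wrong coefficient.
The step shows: 13*θ**2
The correct value should be: 12*θ**2

Explanation: The coefficient 12 was incorrectly written as 13: the term 12*θ**2 was incorrectly written as 13*θ**2
The later steps are derived from this incorrect expression, so the error originates in Step 3.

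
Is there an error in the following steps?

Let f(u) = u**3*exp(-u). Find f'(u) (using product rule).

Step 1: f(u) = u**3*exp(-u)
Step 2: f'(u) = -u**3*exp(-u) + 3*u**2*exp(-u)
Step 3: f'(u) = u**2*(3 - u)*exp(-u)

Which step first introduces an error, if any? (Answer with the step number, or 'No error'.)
No error

All steps in this derivation are correct.
The final answer f'(u) = u**2*(3 - u)*exp(-u) is valid.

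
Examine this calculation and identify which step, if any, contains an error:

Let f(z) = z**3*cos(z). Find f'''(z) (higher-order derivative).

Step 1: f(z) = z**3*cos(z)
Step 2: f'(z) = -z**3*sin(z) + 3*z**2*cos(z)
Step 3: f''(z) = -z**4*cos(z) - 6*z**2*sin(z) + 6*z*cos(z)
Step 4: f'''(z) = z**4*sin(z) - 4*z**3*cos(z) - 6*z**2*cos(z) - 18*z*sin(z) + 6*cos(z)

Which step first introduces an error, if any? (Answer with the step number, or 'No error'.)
Step 3

Step 3 is incorrect due to a wrong exponent.
The step shows: -z**4*cos(z) - 6*z**2*sin(z) + 6*z*cos(z)
The correct value should be: -z**3*cos(z) - 6*z**2*sin(z) + 6*z*cos(z)

Explanation: The exponent 3 on z was incorrectly written as 4: the term -z**3*cos(z) was incorrectly written as -z**4*cos(z)
The later steps are derived from this incorrect expression, so the error originates in Step 3.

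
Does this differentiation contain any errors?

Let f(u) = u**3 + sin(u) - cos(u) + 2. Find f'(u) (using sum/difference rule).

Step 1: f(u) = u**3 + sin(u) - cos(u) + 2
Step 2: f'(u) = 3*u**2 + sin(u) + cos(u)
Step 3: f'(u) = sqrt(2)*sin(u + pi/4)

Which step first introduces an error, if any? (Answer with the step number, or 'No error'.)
Step 3

Step 3 is incorrect due to a dropped term.
The step shows: sqrt(2)*sin(u + pi/4)
The correct value should be: 3*u**2 + sqrt(2)*sin(u + pi/4)

Explanation: A term was dropped: the term 3*u**2 was incorrectly omitted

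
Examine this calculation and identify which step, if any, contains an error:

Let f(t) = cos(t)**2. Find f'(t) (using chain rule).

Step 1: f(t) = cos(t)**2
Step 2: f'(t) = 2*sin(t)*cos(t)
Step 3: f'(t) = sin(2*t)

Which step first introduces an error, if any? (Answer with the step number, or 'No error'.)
Step 2

Step 2 is incorrect due to a sign flip.
The step shows: 2*sin(t)*cos(t)
The correct value should be: -2*sin(t)*cos(t)

Explanation: The sign of the whole expression was flipped: the term -2*sin(t)*cos(t) was incorrectly written as 2*sin(t)*cos(t)
The later steps are derived from this incorrect expression, so the error originates in Step 2.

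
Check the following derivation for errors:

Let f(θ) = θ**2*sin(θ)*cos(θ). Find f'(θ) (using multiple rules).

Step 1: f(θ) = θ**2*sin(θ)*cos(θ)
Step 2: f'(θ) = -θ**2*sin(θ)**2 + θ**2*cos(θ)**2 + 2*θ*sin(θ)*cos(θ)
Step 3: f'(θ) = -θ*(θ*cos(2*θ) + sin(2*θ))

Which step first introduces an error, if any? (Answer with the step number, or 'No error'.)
Step 3

Step 3 is incorrect due to a sign flip.
The step shows: -θ*(θ*cos(2*θ) + sin(2*θ))
The correct value should be: θ*(θ*cos(2*θ) + sin(2*θ))

Explanation: The sign of the whole expression was flipped: the term θ*(θ*cos(2*θ) + sin(2*θ)) was incorrectly written as -θ*(θ*cos(2*θ) + sin(2*θ))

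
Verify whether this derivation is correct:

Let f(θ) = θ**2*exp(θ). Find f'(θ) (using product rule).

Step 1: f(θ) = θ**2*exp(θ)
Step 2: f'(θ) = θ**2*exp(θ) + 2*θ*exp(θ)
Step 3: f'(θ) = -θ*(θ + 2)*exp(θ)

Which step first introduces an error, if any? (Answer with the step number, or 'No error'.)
Step 3

Step 3 is incorrect due to a sign flip.
The step shows: -θ*(θ + 2)*exp(θ)
The correct value should be: θ*(θ + 2)*exp(θ)

Explanation: The sign of the whole expression was flipped: the term θ*(θ + 2)*exp(θ) was incorrectly written as -θ*(θ + 2)*exp(θ)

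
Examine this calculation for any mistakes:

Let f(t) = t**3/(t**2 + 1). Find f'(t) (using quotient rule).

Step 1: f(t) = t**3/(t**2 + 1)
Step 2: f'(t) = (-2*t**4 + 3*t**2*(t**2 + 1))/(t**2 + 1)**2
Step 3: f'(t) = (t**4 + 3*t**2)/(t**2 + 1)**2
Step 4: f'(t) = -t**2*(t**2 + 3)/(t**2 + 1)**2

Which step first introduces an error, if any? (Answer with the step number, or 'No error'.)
Step 4

Step 4 is incorrect due to a sign flip.
The step shows: -t**2*(t**2 + 3)/(t**2 + 1)**2
The correct value should be: t**2*(t**2 + 3)/(t**2 + 1)**2

Explanation: The sign of the whole expression was flipped: the term t**2*(t**2 + 3)/(t**2 + 1)**2 was incorrectly written as -t**2*(t**2 + 3)/(t**2 + 1)**2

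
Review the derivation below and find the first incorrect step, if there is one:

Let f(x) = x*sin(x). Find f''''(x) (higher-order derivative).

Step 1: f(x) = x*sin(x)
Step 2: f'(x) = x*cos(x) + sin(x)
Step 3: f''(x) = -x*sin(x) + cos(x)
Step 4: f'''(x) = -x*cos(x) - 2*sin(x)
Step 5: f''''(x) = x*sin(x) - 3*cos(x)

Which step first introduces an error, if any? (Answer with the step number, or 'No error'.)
Step 3

Step 3 is incorrect due to a wrong coefficient.
The step shows: -x*sin(x) + cos(x)
The correct value should be: -x*sin(x) + 2*cos(x)

Explanation: The coefficient 2 was incorrectly written as 1: the term 2*cos(x) was incorrectly written as cos(x)
The later steps are derived from this incorrect expression, so the error originates in Step 3.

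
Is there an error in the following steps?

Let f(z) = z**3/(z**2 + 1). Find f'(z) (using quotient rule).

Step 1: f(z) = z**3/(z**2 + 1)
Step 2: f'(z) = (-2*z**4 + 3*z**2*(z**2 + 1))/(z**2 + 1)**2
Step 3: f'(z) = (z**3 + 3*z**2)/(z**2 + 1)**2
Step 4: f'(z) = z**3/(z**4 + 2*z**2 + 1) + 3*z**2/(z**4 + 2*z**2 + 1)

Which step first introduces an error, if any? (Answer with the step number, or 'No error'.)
Step 3

Step 3 is incorrect due to a wrong exponent.
The step shows: (z**3 + 3*z**2)/(z**2 + 1)**2
The correct value should be: (z**4 + 3*z**2)/(z**2 + 1)**2

Explanation: The exponent 4 on z was incorrectly written as 3: the term (z**4 + 3*z**2)/(z**2 + 1)**2 was incorrectly written as (z**3 + 3*z**2)/(z**2 + 1)**2
The later steps are derived from this incorrect expression, so the error originates in Step 3.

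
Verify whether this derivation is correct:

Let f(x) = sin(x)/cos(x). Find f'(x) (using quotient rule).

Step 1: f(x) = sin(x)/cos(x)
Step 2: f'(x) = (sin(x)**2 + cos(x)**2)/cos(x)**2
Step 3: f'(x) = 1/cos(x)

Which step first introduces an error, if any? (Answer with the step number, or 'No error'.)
Step 3

Step 3 is incorrect due to a wrong exponent.
The step shows: 1/cos(x)
The correct value should be: cos(x)**(-2)

Explanation: The exponent -2 on cos(x) was incorrectly written as -1: the term cos(x)**(-2) was incorrectly written as 1/cos(x)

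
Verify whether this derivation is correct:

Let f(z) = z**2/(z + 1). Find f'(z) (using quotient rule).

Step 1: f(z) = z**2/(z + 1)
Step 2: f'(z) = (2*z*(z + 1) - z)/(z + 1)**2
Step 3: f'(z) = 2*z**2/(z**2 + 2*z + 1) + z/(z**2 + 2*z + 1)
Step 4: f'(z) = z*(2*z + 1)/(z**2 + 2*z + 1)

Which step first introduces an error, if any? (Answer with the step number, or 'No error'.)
Step 2

Step 2 is incorrect due to a wrong exponent.
The step shows: (2*z*(z + 1) - z)/(z + 1)**2
The correct value should be: (-z**2 + 2*z*(z + 1))/(z + 1)**2

Explanation: The exponent 2 on z was incorrectly written as 1: the term (-z**2 + 2*z*(z + 1))/(z + 1)**2 was incorrectly written as (2*z*(z + 1) - z)/(z + 1)**2
The later steps are derived from this incorrect expression, so the error originates in Step 2.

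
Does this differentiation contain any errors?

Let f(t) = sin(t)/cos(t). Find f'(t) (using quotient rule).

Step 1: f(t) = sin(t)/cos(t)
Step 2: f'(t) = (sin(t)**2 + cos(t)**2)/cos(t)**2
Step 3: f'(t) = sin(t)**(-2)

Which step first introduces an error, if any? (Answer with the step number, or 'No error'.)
Step 3

Step 3 is incorrect due to a wrong trig function.
The step shows: sin(t)**(-2)
The correct value should be: cos(t)**(-2)

Explanation: cos(t) was incorrectly written as sin(t): the term cos(t)**(-2) was incorrectly written as sin(t)**(-2)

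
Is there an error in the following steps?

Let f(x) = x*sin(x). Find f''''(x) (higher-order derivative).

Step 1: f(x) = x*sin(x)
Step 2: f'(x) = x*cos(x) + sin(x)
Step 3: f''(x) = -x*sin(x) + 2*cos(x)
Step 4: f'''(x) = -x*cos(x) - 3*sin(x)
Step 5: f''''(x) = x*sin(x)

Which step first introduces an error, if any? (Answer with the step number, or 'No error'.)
Step 5

Step 5 is incorrect due to a dropped term.
The step shows: x*sin(x)
The correct value should be: x*sin(x) - 4*cos(x)

Explanation: A term was dropped: the term -4*cos(x) was incorrectly omitted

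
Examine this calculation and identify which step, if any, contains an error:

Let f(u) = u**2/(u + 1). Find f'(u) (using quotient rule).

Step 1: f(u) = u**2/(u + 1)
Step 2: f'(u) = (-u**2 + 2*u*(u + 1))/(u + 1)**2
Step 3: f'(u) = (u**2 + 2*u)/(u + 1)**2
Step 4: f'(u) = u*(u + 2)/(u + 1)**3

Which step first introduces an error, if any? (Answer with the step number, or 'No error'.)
Step 4

Step 4 is incorrect due to a wrong exponent.
The step shows: u*(u + 2)/(u + 1)**3
The correct value should be: u*(u + 2)/(u + 1)**2

Explanation: The exponent -2 on u + 1 was incorrectly written as -3: the term u*(u + 2)/(u + 1)**2 was incorrectly written as u*(u + 2)/(u + 1)**3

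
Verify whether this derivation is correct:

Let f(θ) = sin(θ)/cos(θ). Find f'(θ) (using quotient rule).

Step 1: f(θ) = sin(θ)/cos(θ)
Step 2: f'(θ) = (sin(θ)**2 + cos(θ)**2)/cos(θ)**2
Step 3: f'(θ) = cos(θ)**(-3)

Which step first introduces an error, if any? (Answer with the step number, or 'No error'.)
Step 3

Step 3 is incorrect due to a wrong exponent.
The step shows: cos(θ)**(-3)
The correct value should be: cos(θ)**(-2)

Explanation: The exponent -2 on cos(θ) was incorrectly written as -3: the term cos(θ)**(-2) was incorrectly written as cos(θ)**(-3)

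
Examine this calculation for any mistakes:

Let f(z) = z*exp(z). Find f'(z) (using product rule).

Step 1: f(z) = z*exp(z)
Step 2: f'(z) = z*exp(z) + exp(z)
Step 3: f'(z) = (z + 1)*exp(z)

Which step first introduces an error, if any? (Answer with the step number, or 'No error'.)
No error

All steps in this derivation are correct.
The final answer f'(z) = (z + 1)*exp(z) is valid.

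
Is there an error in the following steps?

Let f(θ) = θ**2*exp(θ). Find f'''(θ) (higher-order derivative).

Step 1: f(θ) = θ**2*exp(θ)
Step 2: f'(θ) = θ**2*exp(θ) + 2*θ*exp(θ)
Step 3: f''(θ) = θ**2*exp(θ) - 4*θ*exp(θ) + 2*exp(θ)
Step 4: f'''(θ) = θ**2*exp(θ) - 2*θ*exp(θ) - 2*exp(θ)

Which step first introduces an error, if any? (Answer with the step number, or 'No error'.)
Step 3

Step 3 is incorrect due to a sign flip.
The step shows: θ**2*exp(θ) - 4*θ*exp(θ) + 2*exp(θ)
The correct value should be: θ**2*exp(θ) + 4*θ*exp(θ) + 2*exp(θ)

Explanation: The sign of one term was flipped: the term 4*θ*exp(θ) was incorrectly written as -4*θ*exp(θ)
The later steps are derived from this incorrect expression, so the error originates in Step 3.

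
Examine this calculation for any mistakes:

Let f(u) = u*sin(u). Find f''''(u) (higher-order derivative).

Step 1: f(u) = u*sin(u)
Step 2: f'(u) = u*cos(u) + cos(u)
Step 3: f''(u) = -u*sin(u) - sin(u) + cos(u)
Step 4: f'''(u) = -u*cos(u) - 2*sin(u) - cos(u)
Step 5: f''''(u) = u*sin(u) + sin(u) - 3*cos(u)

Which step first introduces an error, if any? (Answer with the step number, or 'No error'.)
Step 2

Step 2 is incorrect due to a wrong trig function.
The step shows: u*cos(u) + cos(u)
The correct value should be: u*cos(u) + sin(u)

Explanation: sin(u) was incorrectly written as cos(u): the term sin(u) was incorrectly written as cos(u)
The later steps are derived from this incorrect expression, so the error originates in Step 2.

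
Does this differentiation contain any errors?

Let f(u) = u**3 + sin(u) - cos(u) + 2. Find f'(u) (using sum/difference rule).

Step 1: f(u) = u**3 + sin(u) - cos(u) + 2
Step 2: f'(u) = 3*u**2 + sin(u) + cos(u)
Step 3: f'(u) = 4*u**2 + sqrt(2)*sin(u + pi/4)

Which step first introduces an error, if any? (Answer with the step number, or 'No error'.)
Step 3

Step 3 is incorrect due to a wrong coefficient.
The step shows: 4*u**2 + sqrt(2)*sin(u + pi/4)
The correct value should be: 3*u**2 + sqrt(2)*sin(u + pi/4)

Explanation: The coefficient 3 was incorrectly written as 4: the term 3*u**2 was incorrectly written as 4*u**2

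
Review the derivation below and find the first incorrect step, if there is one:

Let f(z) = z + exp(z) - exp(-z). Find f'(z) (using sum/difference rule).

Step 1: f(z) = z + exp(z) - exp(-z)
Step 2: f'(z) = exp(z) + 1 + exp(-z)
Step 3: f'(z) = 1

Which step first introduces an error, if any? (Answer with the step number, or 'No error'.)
Step 3

Step 3 is incorrect due to a dropped term.
The step shows: 1
The correct value should be: 2*cosh(z) + 1

Explanation: A term was dropped: the term 2*cosh(z) was incorrectly omitted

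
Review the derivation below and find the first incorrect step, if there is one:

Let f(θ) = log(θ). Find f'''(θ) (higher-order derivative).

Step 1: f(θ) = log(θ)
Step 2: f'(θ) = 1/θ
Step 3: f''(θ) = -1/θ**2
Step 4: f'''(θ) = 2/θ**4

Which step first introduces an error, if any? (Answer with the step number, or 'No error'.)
Step 4

Step 4 is incorrect due to a wrong exponent.
The step shows: 2/θ**4
The correct value should be: 2/θ**3

Explanation: The exponent -3 on θ was incorrectly written as -4: the term 2/θ**3 was incorrectly written as 2/θ**4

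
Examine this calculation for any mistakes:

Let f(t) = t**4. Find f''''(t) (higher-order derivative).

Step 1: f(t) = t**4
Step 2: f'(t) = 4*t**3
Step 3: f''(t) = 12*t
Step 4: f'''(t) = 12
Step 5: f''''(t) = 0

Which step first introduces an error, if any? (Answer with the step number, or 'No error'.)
Step 3

Step 3 is incorrect due to a wrong exponent.
The step shows: 12*t
The correct value should be: 12*t**2

Explanation: The exponent 2 on t was incorrectly written as 1: the term 12*t**2 was incorrectly written as 12*t
The later steps are derived from this incorrect expression, so the error originates in Step 3.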